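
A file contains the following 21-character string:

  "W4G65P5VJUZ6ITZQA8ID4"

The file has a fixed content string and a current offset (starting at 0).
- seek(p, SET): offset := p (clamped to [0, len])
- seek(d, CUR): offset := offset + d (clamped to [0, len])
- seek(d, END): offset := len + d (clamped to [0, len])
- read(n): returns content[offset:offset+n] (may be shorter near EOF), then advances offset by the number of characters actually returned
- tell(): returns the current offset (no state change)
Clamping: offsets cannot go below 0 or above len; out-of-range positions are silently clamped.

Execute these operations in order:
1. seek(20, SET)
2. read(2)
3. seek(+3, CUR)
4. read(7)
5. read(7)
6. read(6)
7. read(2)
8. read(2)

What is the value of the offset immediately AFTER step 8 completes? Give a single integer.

After 1 (seek(20, SET)): offset=20
After 2 (read(2)): returned '4', offset=21
After 3 (seek(+3, CUR)): offset=21
After 4 (read(7)): returned '', offset=21
After 5 (read(7)): returned '', offset=21
After 6 (read(6)): returned '', offset=21
After 7 (read(2)): returned '', offset=21
After 8 (read(2)): returned '', offset=21

Answer: 21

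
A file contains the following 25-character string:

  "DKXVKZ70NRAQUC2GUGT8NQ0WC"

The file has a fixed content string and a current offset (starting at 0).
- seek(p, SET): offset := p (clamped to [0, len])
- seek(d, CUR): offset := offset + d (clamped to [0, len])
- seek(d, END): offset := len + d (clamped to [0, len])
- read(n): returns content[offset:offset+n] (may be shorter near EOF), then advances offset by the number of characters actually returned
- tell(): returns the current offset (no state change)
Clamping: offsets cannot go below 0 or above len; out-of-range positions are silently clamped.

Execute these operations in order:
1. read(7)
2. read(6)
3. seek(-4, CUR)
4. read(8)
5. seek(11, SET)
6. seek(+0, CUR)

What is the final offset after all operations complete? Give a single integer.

Answer: 11

Derivation:
After 1 (read(7)): returned 'DKXVKZ7', offset=7
After 2 (read(6)): returned '0NRAQU', offset=13
After 3 (seek(-4, CUR)): offset=9
After 4 (read(8)): returned 'RAQUC2GU', offset=17
After 5 (seek(11, SET)): offset=11
After 6 (seek(+0, CUR)): offset=11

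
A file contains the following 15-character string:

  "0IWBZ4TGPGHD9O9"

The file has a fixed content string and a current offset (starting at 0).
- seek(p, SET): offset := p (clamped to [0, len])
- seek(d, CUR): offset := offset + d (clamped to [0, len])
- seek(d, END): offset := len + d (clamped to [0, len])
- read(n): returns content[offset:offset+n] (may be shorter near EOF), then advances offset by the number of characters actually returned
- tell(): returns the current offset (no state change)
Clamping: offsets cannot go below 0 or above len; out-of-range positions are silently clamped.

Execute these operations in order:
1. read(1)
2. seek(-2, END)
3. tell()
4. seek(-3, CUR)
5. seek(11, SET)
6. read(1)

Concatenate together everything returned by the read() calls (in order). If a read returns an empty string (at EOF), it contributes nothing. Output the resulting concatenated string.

After 1 (read(1)): returned '0', offset=1
After 2 (seek(-2, END)): offset=13
After 3 (tell()): offset=13
After 4 (seek(-3, CUR)): offset=10
After 5 (seek(11, SET)): offset=11
After 6 (read(1)): returned 'D', offset=12

Answer: 0D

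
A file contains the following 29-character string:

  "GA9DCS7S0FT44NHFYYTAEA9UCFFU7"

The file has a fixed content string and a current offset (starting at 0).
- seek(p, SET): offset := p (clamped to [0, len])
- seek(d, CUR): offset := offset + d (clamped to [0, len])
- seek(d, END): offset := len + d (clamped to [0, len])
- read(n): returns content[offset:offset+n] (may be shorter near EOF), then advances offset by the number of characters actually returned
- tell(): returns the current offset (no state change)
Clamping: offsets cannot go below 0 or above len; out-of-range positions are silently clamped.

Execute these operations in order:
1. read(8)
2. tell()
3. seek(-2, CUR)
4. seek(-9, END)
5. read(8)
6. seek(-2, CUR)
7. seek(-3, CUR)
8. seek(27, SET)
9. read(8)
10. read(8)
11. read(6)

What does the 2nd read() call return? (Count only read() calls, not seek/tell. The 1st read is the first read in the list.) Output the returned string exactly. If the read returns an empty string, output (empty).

After 1 (read(8)): returned 'GA9DCS7S', offset=8
After 2 (tell()): offset=8
After 3 (seek(-2, CUR)): offset=6
After 4 (seek(-9, END)): offset=20
After 5 (read(8)): returned 'EA9UCFFU', offset=28
After 6 (seek(-2, CUR)): offset=26
After 7 (seek(-3, CUR)): offset=23
After 8 (seek(27, SET)): offset=27
After 9 (read(8)): returned 'U7', offset=29
After 10 (read(8)): returned '', offset=29
After 11 (read(6)): returned '', offset=29

Answer: EA9UCFFU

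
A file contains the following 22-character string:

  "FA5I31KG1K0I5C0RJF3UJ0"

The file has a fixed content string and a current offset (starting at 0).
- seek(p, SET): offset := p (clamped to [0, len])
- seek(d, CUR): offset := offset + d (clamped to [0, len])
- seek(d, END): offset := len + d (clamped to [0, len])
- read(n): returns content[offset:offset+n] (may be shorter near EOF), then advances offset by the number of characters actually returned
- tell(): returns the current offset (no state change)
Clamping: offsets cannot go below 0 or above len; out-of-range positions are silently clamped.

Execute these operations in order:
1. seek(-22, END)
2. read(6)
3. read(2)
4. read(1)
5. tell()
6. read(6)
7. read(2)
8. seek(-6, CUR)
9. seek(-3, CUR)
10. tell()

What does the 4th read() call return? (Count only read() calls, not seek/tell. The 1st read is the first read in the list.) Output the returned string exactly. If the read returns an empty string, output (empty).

After 1 (seek(-22, END)): offset=0
After 2 (read(6)): returned 'FA5I31', offset=6
After 3 (read(2)): returned 'KG', offset=8
After 4 (read(1)): returned '1', offset=9
After 5 (tell()): offset=9
After 6 (read(6)): returned 'K0I5C0', offset=15
After 7 (read(2)): returned 'RJ', offset=17
After 8 (seek(-6, CUR)): offset=11
After 9 (seek(-3, CUR)): offset=8
After 10 (tell()): offset=8

Answer: K0I5C0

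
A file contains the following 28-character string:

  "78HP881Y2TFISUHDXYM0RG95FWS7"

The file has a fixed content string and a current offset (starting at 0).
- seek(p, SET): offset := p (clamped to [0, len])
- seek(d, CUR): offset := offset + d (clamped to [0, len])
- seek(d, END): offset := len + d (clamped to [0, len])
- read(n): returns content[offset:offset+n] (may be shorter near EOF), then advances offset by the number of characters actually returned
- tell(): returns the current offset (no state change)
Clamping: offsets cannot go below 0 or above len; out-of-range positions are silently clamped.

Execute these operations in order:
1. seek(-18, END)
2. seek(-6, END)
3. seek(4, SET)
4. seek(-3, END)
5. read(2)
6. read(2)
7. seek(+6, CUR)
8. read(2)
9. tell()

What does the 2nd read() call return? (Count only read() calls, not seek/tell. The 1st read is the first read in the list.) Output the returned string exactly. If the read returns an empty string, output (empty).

After 1 (seek(-18, END)): offset=10
After 2 (seek(-6, END)): offset=22
After 3 (seek(4, SET)): offset=4
After 4 (seek(-3, END)): offset=25
After 5 (read(2)): returned 'WS', offset=27
After 6 (read(2)): returned '7', offset=28
After 7 (seek(+6, CUR)): offset=28
After 8 (read(2)): returned '', offset=28
After 9 (tell()): offset=28

Answer: 7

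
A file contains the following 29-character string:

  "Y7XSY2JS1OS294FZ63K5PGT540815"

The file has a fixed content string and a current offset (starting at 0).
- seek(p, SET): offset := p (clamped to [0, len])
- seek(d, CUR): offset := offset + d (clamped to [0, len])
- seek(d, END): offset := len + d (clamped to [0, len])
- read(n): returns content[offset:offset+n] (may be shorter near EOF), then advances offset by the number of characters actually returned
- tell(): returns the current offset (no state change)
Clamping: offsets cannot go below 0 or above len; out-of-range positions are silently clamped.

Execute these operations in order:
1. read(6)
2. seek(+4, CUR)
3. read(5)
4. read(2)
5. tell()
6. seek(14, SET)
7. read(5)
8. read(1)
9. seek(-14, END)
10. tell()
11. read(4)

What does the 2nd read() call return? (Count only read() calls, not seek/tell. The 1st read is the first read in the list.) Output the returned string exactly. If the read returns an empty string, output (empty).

Answer: S294F

Derivation:
After 1 (read(6)): returned 'Y7XSY2', offset=6
After 2 (seek(+4, CUR)): offset=10
After 3 (read(5)): returned 'S294F', offset=15
After 4 (read(2)): returned 'Z6', offset=17
After 5 (tell()): offset=17
After 6 (seek(14, SET)): offset=14
After 7 (read(5)): returned 'FZ63K', offset=19
After 8 (read(1)): returned '5', offset=20
After 9 (seek(-14, END)): offset=15
After 10 (tell()): offset=15
After 11 (read(4)): returned 'Z63K', offset=19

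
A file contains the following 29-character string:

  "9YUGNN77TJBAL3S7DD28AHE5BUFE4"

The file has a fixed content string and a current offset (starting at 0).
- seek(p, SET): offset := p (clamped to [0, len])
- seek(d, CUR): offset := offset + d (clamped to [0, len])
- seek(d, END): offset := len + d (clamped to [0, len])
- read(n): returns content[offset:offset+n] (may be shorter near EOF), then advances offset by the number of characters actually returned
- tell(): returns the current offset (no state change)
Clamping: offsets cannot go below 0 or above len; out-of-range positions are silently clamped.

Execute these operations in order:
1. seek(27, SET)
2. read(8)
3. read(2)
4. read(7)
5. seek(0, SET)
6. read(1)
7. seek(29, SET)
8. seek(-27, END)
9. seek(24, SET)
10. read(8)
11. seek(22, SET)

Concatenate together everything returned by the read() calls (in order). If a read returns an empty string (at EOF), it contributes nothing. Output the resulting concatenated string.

After 1 (seek(27, SET)): offset=27
After 2 (read(8)): returned 'E4', offset=29
After 3 (read(2)): returned '', offset=29
After 4 (read(7)): returned '', offset=29
After 5 (seek(0, SET)): offset=0
After 6 (read(1)): returned '9', offset=1
After 7 (seek(29, SET)): offset=29
After 8 (seek(-27, END)): offset=2
After 9 (seek(24, SET)): offset=24
After 10 (read(8)): returned 'BUFE4', offset=29
After 11 (seek(22, SET)): offset=22

Answer: E49BUFE4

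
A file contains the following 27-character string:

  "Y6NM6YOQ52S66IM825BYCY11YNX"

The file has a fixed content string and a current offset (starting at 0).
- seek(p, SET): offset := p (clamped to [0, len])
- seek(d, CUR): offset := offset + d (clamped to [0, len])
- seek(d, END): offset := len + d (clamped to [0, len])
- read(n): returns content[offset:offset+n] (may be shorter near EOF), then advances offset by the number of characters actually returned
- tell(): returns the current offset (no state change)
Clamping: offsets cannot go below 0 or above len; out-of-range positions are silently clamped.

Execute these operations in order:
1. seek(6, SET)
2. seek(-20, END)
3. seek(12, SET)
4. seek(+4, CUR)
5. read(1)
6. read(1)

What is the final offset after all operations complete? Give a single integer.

After 1 (seek(6, SET)): offset=6
After 2 (seek(-20, END)): offset=7
After 3 (seek(12, SET)): offset=12
After 4 (seek(+4, CUR)): offset=16
After 5 (read(1)): returned '2', offset=17
After 6 (read(1)): returned '5', offset=18

Answer: 18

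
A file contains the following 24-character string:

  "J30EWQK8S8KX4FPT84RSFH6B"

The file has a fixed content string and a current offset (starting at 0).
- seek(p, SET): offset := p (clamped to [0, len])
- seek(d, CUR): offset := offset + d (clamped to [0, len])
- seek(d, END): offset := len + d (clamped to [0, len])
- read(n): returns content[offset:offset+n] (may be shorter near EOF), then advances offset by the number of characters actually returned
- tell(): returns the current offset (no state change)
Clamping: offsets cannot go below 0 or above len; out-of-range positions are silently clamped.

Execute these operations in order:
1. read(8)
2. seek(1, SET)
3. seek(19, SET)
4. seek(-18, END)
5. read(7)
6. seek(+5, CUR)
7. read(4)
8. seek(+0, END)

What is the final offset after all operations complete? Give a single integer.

After 1 (read(8)): returned 'J30EWQK8', offset=8
After 2 (seek(1, SET)): offset=1
After 3 (seek(19, SET)): offset=19
After 4 (seek(-18, END)): offset=6
After 5 (read(7)): returned 'K8S8KX4', offset=13
After 6 (seek(+5, CUR)): offset=18
After 7 (read(4)): returned 'RSFH', offset=22
After 8 (seek(+0, END)): offset=24

Answer: 24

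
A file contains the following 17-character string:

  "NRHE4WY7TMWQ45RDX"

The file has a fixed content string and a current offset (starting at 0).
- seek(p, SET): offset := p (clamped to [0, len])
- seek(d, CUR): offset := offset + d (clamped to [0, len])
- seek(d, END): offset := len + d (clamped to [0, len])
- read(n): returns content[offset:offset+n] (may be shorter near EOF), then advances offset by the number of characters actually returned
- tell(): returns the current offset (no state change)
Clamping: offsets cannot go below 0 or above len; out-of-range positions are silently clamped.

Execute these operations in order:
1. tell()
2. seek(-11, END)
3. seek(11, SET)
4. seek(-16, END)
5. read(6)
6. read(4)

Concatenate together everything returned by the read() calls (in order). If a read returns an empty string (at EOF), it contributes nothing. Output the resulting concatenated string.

Answer: RHE4WY7TMW

Derivation:
After 1 (tell()): offset=0
After 2 (seek(-11, END)): offset=6
After 3 (seek(11, SET)): offset=11
After 4 (seek(-16, END)): offset=1
After 5 (read(6)): returned 'RHE4WY', offset=7
After 6 (read(4)): returned '7TMW', offset=11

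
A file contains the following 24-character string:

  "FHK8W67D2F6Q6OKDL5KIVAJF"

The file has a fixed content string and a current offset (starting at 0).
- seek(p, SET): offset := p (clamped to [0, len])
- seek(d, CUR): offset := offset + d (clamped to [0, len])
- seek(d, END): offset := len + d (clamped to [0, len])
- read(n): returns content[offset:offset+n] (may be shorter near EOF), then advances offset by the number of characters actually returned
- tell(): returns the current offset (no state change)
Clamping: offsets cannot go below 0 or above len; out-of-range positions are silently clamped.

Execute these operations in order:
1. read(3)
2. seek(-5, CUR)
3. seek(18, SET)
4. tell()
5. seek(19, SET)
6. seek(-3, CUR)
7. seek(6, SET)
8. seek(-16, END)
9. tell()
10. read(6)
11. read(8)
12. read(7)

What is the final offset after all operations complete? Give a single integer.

After 1 (read(3)): returned 'FHK', offset=3
After 2 (seek(-5, CUR)): offset=0
After 3 (seek(18, SET)): offset=18
After 4 (tell()): offset=18
After 5 (seek(19, SET)): offset=19
After 6 (seek(-3, CUR)): offset=16
After 7 (seek(6, SET)): offset=6
After 8 (seek(-16, END)): offset=8
After 9 (tell()): offset=8
After 10 (read(6)): returned '2F6Q6O', offset=14
After 11 (read(8)): returned 'KDL5KIVA', offset=22
After 12 (read(7)): returned 'JF', offset=24

Answer: 24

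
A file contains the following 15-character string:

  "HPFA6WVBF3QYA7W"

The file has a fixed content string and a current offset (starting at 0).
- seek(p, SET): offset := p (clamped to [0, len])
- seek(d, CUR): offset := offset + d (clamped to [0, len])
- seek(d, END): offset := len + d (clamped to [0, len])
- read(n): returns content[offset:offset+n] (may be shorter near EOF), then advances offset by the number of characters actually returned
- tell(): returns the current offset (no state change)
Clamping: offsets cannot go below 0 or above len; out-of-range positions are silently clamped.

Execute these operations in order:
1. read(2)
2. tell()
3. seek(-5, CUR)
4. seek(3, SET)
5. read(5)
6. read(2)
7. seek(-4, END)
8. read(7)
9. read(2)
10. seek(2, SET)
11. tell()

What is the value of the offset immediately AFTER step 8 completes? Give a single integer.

Answer: 15

Derivation:
After 1 (read(2)): returned 'HP', offset=2
After 2 (tell()): offset=2
After 3 (seek(-5, CUR)): offset=0
After 4 (seek(3, SET)): offset=3
After 5 (read(5)): returned 'A6WVB', offset=8
After 6 (read(2)): returned 'F3', offset=10
After 7 (seek(-4, END)): offset=11
After 8 (read(7)): returned 'YA7W', offset=15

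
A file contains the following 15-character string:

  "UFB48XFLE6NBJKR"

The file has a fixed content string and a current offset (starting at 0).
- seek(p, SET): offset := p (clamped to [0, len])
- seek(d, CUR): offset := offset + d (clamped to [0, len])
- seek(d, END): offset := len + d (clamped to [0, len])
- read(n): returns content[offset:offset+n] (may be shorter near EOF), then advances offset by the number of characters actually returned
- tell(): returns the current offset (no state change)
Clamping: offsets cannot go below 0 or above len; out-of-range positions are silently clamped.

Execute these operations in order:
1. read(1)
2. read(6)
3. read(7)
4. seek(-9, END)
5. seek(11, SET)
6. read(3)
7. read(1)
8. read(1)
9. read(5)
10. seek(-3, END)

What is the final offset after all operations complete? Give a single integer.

Answer: 12

Derivation:
After 1 (read(1)): returned 'U', offset=1
After 2 (read(6)): returned 'FB48XF', offset=7
After 3 (read(7)): returned 'LE6NBJK', offset=14
After 4 (seek(-9, END)): offset=6
After 5 (seek(11, SET)): offset=11
After 6 (read(3)): returned 'BJK', offset=14
After 7 (read(1)): returned 'R', offset=15
After 8 (read(1)): returned '', offset=15
After 9 (read(5)): returned '', offset=15
After 10 (seek(-3, END)): offset=12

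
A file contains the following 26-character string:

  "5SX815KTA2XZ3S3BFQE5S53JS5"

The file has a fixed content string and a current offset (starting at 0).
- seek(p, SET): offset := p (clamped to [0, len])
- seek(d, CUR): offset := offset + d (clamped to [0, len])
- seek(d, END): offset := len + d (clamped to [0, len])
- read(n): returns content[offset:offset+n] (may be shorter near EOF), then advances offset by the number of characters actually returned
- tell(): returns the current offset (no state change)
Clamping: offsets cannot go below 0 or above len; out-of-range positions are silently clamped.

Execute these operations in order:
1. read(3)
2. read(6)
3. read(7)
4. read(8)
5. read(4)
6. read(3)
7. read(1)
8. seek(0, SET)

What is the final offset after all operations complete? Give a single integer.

Answer: 0

Derivation:
After 1 (read(3)): returned '5SX', offset=3
After 2 (read(6)): returned '815KTA', offset=9
After 3 (read(7)): returned '2XZ3S3B', offset=16
After 4 (read(8)): returned 'FQE5S53J', offset=24
After 5 (read(4)): returned 'S5', offset=26
After 6 (read(3)): returned '', offset=26
After 7 (read(1)): returned '', offset=26
After 8 (seek(0, SET)): offset=0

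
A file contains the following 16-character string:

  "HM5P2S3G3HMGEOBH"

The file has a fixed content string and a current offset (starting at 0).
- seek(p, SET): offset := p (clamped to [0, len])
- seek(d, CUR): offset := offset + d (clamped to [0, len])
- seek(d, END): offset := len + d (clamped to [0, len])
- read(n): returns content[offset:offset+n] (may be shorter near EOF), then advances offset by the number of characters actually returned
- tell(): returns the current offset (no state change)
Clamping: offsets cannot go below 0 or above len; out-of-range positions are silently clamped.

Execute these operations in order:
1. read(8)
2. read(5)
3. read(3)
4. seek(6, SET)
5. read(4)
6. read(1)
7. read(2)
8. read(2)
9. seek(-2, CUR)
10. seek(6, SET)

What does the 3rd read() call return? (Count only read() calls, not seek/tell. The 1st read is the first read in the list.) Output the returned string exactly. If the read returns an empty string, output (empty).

Answer: OBH

Derivation:
After 1 (read(8)): returned 'HM5P2S3G', offset=8
After 2 (read(5)): returned '3HMGE', offset=13
After 3 (read(3)): returned 'OBH', offset=16
After 4 (seek(6, SET)): offset=6
After 5 (read(4)): returned '3G3H', offset=10
After 6 (read(1)): returned 'M', offset=11
After 7 (read(2)): returned 'GE', offset=13
After 8 (read(2)): returned 'OB', offset=15
After 9 (seek(-2, CUR)): offset=13
After 10 (seek(6, SET)): offset=6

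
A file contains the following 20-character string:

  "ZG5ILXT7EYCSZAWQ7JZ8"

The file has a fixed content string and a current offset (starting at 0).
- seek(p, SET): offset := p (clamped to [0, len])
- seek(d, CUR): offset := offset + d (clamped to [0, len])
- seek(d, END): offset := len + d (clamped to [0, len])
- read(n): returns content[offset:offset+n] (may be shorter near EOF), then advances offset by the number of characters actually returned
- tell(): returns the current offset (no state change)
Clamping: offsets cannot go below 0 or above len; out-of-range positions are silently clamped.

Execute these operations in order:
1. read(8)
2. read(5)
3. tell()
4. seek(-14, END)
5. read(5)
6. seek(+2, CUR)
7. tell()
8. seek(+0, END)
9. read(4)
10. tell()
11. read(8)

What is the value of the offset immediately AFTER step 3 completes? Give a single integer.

Answer: 13

Derivation:
After 1 (read(8)): returned 'ZG5ILXT7', offset=8
After 2 (read(5)): returned 'EYCSZ', offset=13
After 3 (tell()): offset=13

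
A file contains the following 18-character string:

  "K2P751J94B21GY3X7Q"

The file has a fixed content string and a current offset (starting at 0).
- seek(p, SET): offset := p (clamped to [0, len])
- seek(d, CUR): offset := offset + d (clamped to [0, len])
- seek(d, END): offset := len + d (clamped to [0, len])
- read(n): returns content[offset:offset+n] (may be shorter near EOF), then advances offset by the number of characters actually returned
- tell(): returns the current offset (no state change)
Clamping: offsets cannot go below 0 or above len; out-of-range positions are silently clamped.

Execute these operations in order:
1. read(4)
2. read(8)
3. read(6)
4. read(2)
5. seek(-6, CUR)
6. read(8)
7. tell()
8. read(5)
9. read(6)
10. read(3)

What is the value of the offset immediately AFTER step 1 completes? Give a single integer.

After 1 (read(4)): returned 'K2P7', offset=4

Answer: 4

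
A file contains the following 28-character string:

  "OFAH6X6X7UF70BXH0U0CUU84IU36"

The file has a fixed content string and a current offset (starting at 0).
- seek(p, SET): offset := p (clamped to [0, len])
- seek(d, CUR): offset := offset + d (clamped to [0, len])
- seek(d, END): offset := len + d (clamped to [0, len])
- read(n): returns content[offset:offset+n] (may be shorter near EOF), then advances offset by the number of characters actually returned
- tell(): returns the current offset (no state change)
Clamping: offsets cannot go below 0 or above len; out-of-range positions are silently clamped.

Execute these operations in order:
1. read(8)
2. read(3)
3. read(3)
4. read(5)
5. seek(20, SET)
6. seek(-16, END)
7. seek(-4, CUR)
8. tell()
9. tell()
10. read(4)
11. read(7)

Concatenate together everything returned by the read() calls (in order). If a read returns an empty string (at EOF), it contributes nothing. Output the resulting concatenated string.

Answer: OFAH6X6X7UF70BXH0U07UF70BXH0U0

Derivation:
After 1 (read(8)): returned 'OFAH6X6X', offset=8
After 2 (read(3)): returned '7UF', offset=11
After 3 (read(3)): returned '70B', offset=14
After 4 (read(5)): returned 'XH0U0', offset=19
After 5 (seek(20, SET)): offset=20
After 6 (seek(-16, END)): offset=12
After 7 (seek(-4, CUR)): offset=8
After 8 (tell()): offset=8
After 9 (tell()): offset=8
After 10 (read(4)): returned '7UF7', offset=12
After 11 (read(7)): returned '0BXH0U0', offset=19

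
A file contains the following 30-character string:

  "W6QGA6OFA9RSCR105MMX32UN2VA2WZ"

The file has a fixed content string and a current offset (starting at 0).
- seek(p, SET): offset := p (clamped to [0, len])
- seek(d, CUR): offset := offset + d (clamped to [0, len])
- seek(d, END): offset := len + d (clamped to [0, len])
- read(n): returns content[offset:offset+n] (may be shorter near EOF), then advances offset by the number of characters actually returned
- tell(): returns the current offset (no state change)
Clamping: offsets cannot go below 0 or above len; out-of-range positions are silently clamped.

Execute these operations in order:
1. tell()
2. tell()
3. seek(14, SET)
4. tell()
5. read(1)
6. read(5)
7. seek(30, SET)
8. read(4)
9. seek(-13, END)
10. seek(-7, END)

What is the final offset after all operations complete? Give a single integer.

After 1 (tell()): offset=0
After 2 (tell()): offset=0
After 3 (seek(14, SET)): offset=14
After 4 (tell()): offset=14
After 5 (read(1)): returned '1', offset=15
After 6 (read(5)): returned '05MMX', offset=20
After 7 (seek(30, SET)): offset=30
After 8 (read(4)): returned '', offset=30
After 9 (seek(-13, END)): offset=17
After 10 (seek(-7, END)): offset=23

Answer: 23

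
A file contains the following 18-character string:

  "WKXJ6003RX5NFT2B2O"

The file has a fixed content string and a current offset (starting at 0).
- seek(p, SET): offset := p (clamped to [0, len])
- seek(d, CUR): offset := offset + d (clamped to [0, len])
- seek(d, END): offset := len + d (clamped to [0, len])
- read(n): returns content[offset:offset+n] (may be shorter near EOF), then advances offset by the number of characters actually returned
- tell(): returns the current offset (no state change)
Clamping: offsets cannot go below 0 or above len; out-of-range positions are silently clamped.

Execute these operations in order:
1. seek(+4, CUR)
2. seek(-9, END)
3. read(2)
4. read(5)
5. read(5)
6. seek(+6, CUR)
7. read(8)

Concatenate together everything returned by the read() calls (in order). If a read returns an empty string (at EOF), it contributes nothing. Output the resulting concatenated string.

After 1 (seek(+4, CUR)): offset=4
After 2 (seek(-9, END)): offset=9
After 3 (read(2)): returned 'X5', offset=11
After 4 (read(5)): returned 'NFT2B', offset=16
After 5 (read(5)): returned '2O', offset=18
After 6 (seek(+6, CUR)): offset=18
After 7 (read(8)): returned '', offset=18

Answer: X5NFT2B2O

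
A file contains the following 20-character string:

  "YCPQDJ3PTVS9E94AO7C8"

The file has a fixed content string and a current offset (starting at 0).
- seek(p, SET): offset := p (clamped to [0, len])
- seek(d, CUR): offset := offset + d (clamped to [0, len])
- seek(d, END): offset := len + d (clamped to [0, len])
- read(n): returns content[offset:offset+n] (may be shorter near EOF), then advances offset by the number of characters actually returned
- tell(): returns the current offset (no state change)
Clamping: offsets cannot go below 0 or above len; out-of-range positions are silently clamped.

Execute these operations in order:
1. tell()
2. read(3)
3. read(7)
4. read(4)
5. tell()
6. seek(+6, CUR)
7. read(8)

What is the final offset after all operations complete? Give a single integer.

Answer: 20

Derivation:
After 1 (tell()): offset=0
After 2 (read(3)): returned 'YCP', offset=3
After 3 (read(7)): returned 'QDJ3PTV', offset=10
After 4 (read(4)): returned 'S9E9', offset=14
After 5 (tell()): offset=14
After 6 (seek(+6, CUR)): offset=20
After 7 (read(8)): returned '', offset=20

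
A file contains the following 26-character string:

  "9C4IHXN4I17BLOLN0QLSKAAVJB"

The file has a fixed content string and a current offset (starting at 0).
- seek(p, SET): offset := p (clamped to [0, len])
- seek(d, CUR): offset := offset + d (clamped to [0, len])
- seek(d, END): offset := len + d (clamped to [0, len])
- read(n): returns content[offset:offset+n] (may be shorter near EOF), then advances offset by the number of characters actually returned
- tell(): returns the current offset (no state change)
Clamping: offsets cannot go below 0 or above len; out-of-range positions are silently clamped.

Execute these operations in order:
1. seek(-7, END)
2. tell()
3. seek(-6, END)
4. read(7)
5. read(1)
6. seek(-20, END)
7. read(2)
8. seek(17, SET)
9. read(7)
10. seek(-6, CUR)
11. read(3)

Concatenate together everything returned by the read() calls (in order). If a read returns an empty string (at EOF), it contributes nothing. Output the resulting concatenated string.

Answer: KAAVJBN4QLSKAAVLSK

Derivation:
After 1 (seek(-7, END)): offset=19
After 2 (tell()): offset=19
After 3 (seek(-6, END)): offset=20
After 4 (read(7)): returned 'KAAVJB', offset=26
After 5 (read(1)): returned '', offset=26
After 6 (seek(-20, END)): offset=6
After 7 (read(2)): returned 'N4', offset=8
After 8 (seek(17, SET)): offset=17
After 9 (read(7)): returned 'QLSKAAV', offset=24
After 10 (seek(-6, CUR)): offset=18
After 11 (read(3)): returned 'LSK', offset=21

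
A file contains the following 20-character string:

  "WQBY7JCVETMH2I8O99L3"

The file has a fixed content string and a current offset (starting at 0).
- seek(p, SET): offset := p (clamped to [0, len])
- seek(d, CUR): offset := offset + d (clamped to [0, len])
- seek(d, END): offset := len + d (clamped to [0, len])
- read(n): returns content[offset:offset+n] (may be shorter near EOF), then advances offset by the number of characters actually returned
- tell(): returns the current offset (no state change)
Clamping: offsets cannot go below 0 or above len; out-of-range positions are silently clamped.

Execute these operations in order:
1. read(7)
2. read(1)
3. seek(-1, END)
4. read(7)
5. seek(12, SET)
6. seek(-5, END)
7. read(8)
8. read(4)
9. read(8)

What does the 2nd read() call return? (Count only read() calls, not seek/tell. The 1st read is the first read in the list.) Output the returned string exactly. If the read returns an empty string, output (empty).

Answer: V

Derivation:
After 1 (read(7)): returned 'WQBY7JC', offset=7
After 2 (read(1)): returned 'V', offset=8
After 3 (seek(-1, END)): offset=19
After 4 (read(7)): returned '3', offset=20
After 5 (seek(12, SET)): offset=12
After 6 (seek(-5, END)): offset=15
After 7 (read(8)): returned 'O99L3', offset=20
After 8 (read(4)): returned '', offset=20
After 9 (read(8)): returned '', offset=20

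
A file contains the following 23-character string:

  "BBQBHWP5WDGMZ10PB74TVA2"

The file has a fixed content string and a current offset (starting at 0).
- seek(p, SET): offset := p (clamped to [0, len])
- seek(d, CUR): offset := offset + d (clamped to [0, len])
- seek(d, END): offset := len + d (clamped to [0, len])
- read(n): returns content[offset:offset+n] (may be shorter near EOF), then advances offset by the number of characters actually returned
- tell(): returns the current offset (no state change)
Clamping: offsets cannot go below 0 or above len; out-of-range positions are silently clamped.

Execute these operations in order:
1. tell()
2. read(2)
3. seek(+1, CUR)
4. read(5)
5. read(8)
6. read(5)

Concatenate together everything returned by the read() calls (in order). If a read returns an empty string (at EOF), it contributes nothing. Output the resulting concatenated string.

After 1 (tell()): offset=0
After 2 (read(2)): returned 'BB', offset=2
After 3 (seek(+1, CUR)): offset=3
After 4 (read(5)): returned 'BHWP5', offset=8
After 5 (read(8)): returned 'WDGMZ10P', offset=16
After 6 (read(5)): returned 'B74TV', offset=21

Answer: BBBHWP5WDGMZ10PB74TV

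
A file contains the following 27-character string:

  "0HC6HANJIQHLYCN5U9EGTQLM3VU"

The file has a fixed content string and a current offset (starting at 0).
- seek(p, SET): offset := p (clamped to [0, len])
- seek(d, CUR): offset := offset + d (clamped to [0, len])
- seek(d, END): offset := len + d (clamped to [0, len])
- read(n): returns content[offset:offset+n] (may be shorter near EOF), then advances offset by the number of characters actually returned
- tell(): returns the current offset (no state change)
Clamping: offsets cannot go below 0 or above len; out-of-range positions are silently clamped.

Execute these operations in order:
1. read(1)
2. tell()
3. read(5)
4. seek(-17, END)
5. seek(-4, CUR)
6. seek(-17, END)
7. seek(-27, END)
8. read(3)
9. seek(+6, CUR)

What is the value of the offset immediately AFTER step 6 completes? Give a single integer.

After 1 (read(1)): returned '0', offset=1
After 2 (tell()): offset=1
After 3 (read(5)): returned 'HC6HA', offset=6
After 4 (seek(-17, END)): offset=10
After 5 (seek(-4, CUR)): offset=6
After 6 (seek(-17, END)): offset=10

Answer: 10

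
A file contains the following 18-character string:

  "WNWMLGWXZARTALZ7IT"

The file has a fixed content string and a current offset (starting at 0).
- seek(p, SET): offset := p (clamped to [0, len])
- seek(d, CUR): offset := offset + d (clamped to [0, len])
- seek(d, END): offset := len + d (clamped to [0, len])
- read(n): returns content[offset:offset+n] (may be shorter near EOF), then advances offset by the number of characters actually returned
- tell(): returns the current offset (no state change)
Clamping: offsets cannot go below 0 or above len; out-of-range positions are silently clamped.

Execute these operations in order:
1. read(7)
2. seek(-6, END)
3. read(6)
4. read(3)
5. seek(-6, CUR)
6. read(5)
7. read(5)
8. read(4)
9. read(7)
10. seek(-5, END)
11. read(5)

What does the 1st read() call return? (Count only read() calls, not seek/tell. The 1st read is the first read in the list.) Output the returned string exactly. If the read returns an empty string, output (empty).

After 1 (read(7)): returned 'WNWMLGW', offset=7
After 2 (seek(-6, END)): offset=12
After 3 (read(6)): returned 'ALZ7IT', offset=18
After 4 (read(3)): returned '', offset=18
After 5 (seek(-6, CUR)): offset=12
After 6 (read(5)): returned 'ALZ7I', offset=17
After 7 (read(5)): returned 'T', offset=18
After 8 (read(4)): returned '', offset=18
After 9 (read(7)): returned '', offset=18
After 10 (seek(-5, END)): offset=13
After 11 (read(5)): returned 'LZ7IT', offset=18

Answer: WNWMLGW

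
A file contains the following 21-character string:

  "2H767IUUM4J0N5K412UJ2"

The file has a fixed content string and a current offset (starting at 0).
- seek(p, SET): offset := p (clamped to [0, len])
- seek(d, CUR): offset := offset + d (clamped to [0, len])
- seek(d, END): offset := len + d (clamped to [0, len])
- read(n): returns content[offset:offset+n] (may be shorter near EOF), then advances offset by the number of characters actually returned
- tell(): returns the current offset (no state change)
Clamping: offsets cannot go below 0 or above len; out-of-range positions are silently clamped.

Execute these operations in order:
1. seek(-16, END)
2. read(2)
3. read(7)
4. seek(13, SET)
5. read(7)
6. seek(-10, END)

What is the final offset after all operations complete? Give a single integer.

After 1 (seek(-16, END)): offset=5
After 2 (read(2)): returned 'IU', offset=7
After 3 (read(7)): returned 'UM4J0N5', offset=14
After 4 (seek(13, SET)): offset=13
After 5 (read(7)): returned '5K412UJ', offset=20
After 6 (seek(-10, END)): offset=11

Answer: 11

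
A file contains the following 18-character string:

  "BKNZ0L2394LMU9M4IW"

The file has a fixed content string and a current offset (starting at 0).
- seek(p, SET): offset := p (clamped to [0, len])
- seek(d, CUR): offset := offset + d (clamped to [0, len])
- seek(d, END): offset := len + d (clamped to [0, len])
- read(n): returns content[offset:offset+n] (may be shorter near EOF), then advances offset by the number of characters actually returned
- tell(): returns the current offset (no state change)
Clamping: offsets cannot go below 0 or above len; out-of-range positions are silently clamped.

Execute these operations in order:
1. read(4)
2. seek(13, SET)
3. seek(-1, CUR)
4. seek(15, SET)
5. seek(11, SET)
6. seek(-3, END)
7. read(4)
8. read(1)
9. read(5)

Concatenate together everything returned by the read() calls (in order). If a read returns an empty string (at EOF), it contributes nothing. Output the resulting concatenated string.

After 1 (read(4)): returned 'BKNZ', offset=4
After 2 (seek(13, SET)): offset=13
After 3 (seek(-1, CUR)): offset=12
After 4 (seek(15, SET)): offset=15
After 5 (seek(11, SET)): offset=11
After 6 (seek(-3, END)): offset=15
After 7 (read(4)): returned '4IW', offset=18
After 8 (read(1)): returned '', offset=18
After 9 (read(5)): returned '', offset=18

Answer: BKNZ4IW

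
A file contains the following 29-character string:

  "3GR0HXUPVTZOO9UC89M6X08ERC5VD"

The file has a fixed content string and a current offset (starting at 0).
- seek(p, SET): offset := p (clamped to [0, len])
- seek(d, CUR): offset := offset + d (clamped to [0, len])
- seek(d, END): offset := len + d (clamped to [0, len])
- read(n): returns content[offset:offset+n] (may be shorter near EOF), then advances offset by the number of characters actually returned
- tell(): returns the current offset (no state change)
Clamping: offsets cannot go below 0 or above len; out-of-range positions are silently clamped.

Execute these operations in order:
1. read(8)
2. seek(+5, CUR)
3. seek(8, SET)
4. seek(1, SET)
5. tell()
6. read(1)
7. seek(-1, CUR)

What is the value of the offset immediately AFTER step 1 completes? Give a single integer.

After 1 (read(8)): returned '3GR0HXUP', offset=8

Answer: 8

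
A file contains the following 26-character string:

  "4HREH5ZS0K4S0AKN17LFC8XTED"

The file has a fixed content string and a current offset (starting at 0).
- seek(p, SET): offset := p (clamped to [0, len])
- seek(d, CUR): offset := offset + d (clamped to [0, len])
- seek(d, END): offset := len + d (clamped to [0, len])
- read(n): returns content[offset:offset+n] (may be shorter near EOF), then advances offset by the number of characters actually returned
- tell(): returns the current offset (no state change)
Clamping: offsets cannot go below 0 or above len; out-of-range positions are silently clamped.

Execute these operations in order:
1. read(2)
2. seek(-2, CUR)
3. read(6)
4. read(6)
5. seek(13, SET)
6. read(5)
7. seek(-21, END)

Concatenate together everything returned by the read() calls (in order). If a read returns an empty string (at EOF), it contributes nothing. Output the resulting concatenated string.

Answer: 4H4HREH5ZS0K4SAKN17

Derivation:
After 1 (read(2)): returned '4H', offset=2
After 2 (seek(-2, CUR)): offset=0
After 3 (read(6)): returned '4HREH5', offset=6
After 4 (read(6)): returned 'ZS0K4S', offset=12
After 5 (seek(13, SET)): offset=13
After 6 (read(5)): returned 'AKN17', offset=18
After 7 (seek(-21, END)): offset=5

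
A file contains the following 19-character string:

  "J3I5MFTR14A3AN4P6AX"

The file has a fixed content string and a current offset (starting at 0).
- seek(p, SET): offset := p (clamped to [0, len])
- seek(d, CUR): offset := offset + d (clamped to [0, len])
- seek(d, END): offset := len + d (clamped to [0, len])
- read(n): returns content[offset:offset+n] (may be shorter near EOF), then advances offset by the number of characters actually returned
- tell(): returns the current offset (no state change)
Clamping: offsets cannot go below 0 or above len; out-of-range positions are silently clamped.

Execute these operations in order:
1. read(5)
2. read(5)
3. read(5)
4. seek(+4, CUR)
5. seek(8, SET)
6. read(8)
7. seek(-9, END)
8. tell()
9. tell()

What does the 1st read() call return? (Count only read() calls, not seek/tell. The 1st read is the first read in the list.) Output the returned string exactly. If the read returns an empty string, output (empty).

Answer: J3I5M

Derivation:
After 1 (read(5)): returned 'J3I5M', offset=5
After 2 (read(5)): returned 'FTR14', offset=10
After 3 (read(5)): returned 'A3AN4', offset=15
After 4 (seek(+4, CUR)): offset=19
After 5 (seek(8, SET)): offset=8
After 6 (read(8)): returned '14A3AN4P', offset=16
After 7 (seek(-9, END)): offset=10
After 8 (tell()): offset=10
After 9 (tell()): offset=10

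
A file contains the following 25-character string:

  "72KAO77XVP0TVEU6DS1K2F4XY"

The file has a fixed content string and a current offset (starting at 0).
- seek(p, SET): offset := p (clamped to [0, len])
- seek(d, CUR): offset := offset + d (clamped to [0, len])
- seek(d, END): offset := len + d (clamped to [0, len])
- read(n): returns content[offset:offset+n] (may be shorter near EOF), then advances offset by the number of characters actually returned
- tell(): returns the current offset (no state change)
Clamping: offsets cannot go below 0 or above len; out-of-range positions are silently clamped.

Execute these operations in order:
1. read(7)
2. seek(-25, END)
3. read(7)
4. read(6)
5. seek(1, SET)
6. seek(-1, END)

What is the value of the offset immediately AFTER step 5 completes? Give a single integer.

Answer: 1

Derivation:
After 1 (read(7)): returned '72KAO77', offset=7
After 2 (seek(-25, END)): offset=0
After 3 (read(7)): returned '72KAO77', offset=7
After 4 (read(6)): returned 'XVP0TV', offset=13
After 5 (seek(1, SET)): offset=1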